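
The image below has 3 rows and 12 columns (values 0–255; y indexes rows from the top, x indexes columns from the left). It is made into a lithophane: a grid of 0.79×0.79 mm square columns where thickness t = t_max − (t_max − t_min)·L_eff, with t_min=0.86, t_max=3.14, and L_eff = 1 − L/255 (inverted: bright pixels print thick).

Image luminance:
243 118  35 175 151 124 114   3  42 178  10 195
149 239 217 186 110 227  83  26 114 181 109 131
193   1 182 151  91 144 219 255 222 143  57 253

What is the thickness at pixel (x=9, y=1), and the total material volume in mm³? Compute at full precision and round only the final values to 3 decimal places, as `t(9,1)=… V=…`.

span = t_max - t_min = 3.14 - 0.86 = 2.280
L(9,1) = 181, L_eff = 1 - 181/255 = 0.290196 (inverted)
t(9,1) = 3.14 - 2.280·0.290196 = 2.478
Σt over all 3·12 pixels = 162139/2125 ≈ 76.3007059
V = pitch²·Σt = 0.79²·162139/2125 = 47.619

t(9,1)=2.478 V=47.619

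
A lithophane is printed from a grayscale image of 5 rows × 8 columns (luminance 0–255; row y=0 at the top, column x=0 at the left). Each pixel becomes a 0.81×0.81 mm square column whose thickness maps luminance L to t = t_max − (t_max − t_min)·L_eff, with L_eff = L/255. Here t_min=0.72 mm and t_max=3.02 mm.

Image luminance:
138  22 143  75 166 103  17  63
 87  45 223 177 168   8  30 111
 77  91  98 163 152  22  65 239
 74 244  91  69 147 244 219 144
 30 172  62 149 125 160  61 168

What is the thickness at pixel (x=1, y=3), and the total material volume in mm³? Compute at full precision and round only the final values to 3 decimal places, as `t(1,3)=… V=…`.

span = t_max - t_min = 3.02 - 0.72 = 2.300
L(1,3) = 244, L_eff = 244/255 = 0.956863
t(1,3) = 3.02 - 2.300·0.956863 = 0.819
Σt over all 5·8 pixels = 100637/1275 ≈ 78.9309804
V = pitch²·Σt = 0.81²·100637/1275 = 51.787

t(1,3)=0.819 V=51.787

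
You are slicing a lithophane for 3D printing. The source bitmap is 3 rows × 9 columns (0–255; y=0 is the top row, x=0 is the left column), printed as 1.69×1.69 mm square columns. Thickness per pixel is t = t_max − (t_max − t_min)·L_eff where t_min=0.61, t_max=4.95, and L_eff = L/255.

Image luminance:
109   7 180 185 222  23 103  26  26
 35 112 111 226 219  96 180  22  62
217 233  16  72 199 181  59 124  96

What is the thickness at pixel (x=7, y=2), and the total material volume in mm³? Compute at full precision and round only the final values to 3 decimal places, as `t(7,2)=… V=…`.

t(7,2)=2.840 V=229.035

span = t_max - t_min = 4.95 - 0.61 = 4.340
L(7,2) = 124, L_eff = 124/255 = 0.486275
t(7,2) = 4.95 - 4.340·0.486275 = 2.840
Σt over all 3·9 pixels = 681627/8500 ≈ 80.1914118
V = pitch²·Σt = 1.69²·681627/8500 = 229.035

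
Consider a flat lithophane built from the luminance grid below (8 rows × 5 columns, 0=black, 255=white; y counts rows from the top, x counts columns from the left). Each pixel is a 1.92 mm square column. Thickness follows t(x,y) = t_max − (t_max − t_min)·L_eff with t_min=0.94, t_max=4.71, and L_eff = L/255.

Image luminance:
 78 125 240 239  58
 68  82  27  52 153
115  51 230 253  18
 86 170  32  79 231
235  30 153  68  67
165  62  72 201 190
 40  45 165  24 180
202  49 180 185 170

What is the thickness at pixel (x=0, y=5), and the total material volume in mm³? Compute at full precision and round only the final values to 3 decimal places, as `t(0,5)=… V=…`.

span = t_max - t_min = 4.71 - 0.94 = 3.770
L(0,5) = 165, L_eff = 165/255 = 0.647059
t(0,5) = 4.71 - 3.770·0.647059 = 2.271
Σt over all 8·5 pixels = 296821/2550 ≈ 116.4003922
V = pitch²·Σt = 1.92²·296821/2550 = 429.098

t(0,5)=2.271 V=429.098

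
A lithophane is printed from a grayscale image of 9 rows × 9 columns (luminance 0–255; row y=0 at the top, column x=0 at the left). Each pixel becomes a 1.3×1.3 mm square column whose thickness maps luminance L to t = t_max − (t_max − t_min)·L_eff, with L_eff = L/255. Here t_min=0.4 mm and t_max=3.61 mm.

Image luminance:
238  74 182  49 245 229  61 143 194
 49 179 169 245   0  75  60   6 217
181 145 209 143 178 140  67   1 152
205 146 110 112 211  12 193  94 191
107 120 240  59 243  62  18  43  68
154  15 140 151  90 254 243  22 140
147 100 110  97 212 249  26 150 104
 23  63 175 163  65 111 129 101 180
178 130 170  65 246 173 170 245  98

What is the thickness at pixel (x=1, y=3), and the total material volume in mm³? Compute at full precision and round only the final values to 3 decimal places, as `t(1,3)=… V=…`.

t(1,3)=1.772 V=265.391

span = t_max - t_min = 3.61 - 0.4 = 3.210
L(1,3) = 146, L_eff = 146/255 = 0.572549
t(1,3) = 3.61 - 3.210·0.572549 = 1.772
Σt over all 9·9 pixels = 1334807/8500 ≈ 157.0361176
V = pitch²·Σt = 1.3²·1334807/8500 = 265.391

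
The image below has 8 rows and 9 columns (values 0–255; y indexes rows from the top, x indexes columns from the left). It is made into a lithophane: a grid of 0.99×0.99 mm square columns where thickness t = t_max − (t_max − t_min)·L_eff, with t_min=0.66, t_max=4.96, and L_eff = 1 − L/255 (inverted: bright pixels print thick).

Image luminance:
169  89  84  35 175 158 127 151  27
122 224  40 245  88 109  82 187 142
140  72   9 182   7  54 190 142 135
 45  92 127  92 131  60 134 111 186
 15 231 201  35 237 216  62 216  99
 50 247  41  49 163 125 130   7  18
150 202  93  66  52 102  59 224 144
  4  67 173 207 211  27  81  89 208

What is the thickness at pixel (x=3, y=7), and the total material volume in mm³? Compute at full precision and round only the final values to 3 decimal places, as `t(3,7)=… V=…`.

span = t_max - t_min = 4.96 - 0.66 = 4.300
L(3,7) = 207, L_eff = 1 - 207/255 = 0.188235 (inverted)
t(3,7) = 4.96 - 4.300·0.188235 = 4.151
Σt over all 8·9 pixels = 242564/1275 ≈ 190.2462745
V = pitch²·Σt = 0.99²·242564/1275 = 186.460

t(3,7)=4.151 V=186.460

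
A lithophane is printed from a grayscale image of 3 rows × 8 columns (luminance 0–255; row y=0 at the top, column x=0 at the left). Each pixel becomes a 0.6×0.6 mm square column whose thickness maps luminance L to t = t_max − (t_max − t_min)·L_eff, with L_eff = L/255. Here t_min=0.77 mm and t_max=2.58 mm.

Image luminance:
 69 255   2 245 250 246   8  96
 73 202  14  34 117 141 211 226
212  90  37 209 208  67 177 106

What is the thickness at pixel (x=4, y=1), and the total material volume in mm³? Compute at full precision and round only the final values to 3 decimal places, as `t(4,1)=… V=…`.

span = t_max - t_min = 2.58 - 0.77 = 1.810
L(4,1) = 117, L_eff = 117/255 = 0.458824
t(4,1) = 2.58 - 1.810·0.458824 = 1.750
Σt over all 3·8 pixels = 196513/5100 ≈ 38.5319608
V = pitch²·Σt = 0.6²·196513/5100 = 13.872

t(4,1)=1.750 V=13.872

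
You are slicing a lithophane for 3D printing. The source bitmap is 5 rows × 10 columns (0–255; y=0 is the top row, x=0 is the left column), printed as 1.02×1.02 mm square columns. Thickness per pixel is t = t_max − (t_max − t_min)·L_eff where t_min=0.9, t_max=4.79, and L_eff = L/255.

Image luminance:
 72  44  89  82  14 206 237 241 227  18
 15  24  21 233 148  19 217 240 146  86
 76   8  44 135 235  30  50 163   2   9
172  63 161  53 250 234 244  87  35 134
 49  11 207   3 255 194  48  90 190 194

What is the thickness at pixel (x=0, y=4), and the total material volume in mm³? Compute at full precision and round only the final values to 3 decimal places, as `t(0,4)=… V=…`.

t(0,4)=4.043 V=157.043

span = t_max - t_min = 4.79 - 0.9 = 3.890
L(0,4) = 49, L_eff = 49/255 = 0.192157
t(0,4) = 4.79 - 3.890·0.192157 = 4.043
Σt over all 5·10 pixels = 256607/1700 ≈ 150.9452941
V = pitch²·Σt = 1.02²·256607/1700 = 157.043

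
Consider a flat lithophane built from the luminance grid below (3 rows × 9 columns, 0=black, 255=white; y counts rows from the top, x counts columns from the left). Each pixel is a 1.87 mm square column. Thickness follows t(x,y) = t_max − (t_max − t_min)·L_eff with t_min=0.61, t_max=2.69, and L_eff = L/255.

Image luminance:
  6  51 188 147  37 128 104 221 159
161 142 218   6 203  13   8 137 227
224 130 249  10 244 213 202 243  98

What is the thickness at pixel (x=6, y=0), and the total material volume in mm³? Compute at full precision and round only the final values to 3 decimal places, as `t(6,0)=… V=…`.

span = t_max - t_min = 2.69 - 0.61 = 2.080
L(6,0) = 104, L_eff = 104/255 = 0.407843
t(6,0) = 2.69 - 2.080·0.407843 = 1.842
Σt over all 3·9 pixels = 1068113/25500 ≈ 41.8867843
V = pitch²·Σt = 1.87²·1068113/25500 = 146.474

t(6,0)=1.842 V=146.474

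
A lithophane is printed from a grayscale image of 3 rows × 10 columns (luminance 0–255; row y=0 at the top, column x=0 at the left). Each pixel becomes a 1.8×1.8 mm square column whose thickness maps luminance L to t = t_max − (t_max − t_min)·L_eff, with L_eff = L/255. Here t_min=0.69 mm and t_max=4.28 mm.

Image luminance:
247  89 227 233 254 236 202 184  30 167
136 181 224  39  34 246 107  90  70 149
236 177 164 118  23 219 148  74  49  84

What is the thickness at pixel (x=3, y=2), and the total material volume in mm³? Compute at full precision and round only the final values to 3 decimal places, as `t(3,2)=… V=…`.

t(3,2)=2.619 V=213.626

span = t_max - t_min = 4.28 - 0.69 = 3.590
L(3,2) = 118, L_eff = 118/255 = 0.462745
t(3,2) = 4.28 - 3.590·0.462745 = 2.619
Σt over all 3·10 pixels = 65.934
V = pitch²·Σt = 1.8²·65.934 = 213.626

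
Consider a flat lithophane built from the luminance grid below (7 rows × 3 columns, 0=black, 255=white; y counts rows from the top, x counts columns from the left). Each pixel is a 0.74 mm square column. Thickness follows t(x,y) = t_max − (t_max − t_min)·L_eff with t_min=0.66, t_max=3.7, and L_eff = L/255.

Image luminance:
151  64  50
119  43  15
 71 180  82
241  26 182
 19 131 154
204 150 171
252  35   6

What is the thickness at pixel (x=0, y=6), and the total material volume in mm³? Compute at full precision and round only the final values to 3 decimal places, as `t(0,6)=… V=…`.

t(0,6)=0.696 V=27.233

span = t_max - t_min = 3.7 - 0.66 = 3.040
L(0,6) = 252, L_eff = 252/255 = 0.988235
t(0,6) = 3.7 - 3.040·0.988235 = 0.696
Σt over all 7·3 pixels = 49.732
V = pitch²·Σt = 0.74²·49.732 = 27.233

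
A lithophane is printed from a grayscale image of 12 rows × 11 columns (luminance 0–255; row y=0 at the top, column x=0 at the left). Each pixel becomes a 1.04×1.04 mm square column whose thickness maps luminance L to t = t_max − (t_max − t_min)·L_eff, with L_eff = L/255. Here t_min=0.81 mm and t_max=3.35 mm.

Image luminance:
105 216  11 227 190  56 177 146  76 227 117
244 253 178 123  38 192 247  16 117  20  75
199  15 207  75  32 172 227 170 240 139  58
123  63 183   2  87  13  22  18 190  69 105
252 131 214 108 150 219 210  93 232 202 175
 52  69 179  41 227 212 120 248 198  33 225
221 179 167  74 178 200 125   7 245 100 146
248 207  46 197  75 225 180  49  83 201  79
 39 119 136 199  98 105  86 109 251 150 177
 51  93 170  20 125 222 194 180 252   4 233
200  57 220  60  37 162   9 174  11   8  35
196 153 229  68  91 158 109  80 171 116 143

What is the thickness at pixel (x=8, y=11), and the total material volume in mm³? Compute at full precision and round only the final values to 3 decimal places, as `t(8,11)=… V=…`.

t(8,11)=1.647 V=286.708

span = t_max - t_min = 3.35 - 0.81 = 2.540
L(8,11) = 171, L_eff = 171/255 = 0.670588
t(8,11) = 3.35 - 2.540·0.670588 = 1.647
Σt over all 12·11 pixels = 99404/375 ≈ 265.0773333
V = pitch²·Σt = 1.04²·99404/375 = 286.708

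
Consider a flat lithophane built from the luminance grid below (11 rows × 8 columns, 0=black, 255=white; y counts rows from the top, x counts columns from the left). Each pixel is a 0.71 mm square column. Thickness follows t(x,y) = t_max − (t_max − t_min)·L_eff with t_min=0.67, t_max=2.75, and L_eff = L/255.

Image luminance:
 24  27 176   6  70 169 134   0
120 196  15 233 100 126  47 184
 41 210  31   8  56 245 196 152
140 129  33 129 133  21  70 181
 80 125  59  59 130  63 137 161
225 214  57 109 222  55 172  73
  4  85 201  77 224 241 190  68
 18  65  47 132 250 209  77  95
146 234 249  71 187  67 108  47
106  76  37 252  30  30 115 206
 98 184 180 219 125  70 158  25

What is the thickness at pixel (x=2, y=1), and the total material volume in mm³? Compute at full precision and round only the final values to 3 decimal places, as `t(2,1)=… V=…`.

t(2,1)=2.628 V=79.451

span = t_max - t_min = 2.75 - 0.67 = 2.080
L(2,1) = 15, L_eff = 15/255 = 0.058824
t(2,1) = 2.75 - 2.080·0.058824 = 2.628
Σt over all 11·8 pixels = 1004758/6375 ≈ 157.6090980
V = pitch²·Σt = 0.71²·1004758/6375 = 79.451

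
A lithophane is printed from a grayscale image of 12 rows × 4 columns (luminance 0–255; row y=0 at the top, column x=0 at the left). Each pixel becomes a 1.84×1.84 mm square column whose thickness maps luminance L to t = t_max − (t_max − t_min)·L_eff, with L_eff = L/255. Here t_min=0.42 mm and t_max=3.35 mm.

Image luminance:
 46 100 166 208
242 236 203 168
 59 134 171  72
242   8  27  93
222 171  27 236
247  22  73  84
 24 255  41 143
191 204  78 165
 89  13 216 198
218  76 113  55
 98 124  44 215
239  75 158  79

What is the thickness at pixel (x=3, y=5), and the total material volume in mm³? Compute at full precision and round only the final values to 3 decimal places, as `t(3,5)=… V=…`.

t(3,5)=2.385 V=296.682

span = t_max - t_min = 3.35 - 0.42 = 2.930
L(3,5) = 84, L_eff = 84/255 = 0.329412
t(3,5) = 3.35 - 2.930·0.329412 = 2.385
Σt over all 12·4 pixels = 558644/6375 ≈ 87.6304314
V = pitch²·Σt = 1.84²·558644/6375 = 296.682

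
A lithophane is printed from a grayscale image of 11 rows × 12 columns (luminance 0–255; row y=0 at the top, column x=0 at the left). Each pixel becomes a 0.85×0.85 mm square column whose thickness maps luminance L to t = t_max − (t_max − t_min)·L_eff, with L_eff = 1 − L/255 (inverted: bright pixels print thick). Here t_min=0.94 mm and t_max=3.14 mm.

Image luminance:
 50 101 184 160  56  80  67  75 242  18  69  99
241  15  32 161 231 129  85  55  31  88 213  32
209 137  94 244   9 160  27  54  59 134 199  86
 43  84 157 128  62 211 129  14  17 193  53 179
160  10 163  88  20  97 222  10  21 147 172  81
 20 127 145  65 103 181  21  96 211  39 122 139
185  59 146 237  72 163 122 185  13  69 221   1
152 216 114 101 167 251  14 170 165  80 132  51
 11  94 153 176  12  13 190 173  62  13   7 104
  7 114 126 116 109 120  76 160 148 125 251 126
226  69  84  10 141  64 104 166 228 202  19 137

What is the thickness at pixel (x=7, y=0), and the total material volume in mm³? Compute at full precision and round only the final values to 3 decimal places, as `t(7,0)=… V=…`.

t(7,0)=1.587 V=181.141

span = t_max - t_min = 3.14 - 0.94 = 2.200
L(7,0) = 75, L_eff = 1 - 75/255 = 0.705882 (inverted)
t(7,0) = 3.14 - 2.200·0.705882 = 1.587
Σt over all 11·12 pixels = 63932/255 ≈ 250.7137255
V = pitch²·Σt = 0.85²·63932/255 = 181.141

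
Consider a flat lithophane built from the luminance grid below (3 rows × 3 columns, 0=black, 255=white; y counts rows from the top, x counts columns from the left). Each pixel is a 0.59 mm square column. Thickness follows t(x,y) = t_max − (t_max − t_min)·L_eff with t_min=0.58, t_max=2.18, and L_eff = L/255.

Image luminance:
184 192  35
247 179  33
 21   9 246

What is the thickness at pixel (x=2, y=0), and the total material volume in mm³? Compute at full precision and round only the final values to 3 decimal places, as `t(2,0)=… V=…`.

span = t_max - t_min = 2.18 - 0.58 = 1.600
L(2,0) = 35, L_eff = 35/255 = 0.137255
t(2,0) = 2.18 - 1.600·0.137255 = 1.960
Σt over all 3·3 pixels = 2113/170 ≈ 12.4294118
V = pitch²·Σt = 0.59²·2113/170 = 4.327

t(2,0)=1.960 V=4.327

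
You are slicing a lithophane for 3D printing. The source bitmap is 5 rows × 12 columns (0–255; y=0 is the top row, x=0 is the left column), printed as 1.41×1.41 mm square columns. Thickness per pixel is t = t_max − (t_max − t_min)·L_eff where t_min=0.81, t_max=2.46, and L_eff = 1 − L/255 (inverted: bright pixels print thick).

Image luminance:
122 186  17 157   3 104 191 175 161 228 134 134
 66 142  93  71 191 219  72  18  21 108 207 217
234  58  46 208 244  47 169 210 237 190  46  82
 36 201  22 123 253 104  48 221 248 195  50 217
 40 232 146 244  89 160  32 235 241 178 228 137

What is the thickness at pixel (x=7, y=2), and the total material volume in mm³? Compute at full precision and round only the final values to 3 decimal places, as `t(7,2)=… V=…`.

t(7,2)=2.169 V=205.813

span = t_max - t_min = 2.46 - 0.81 = 1.650
L(7,2) = 210, L_eff = 1 - 210/255 = 0.176471 (inverted)
t(7,2) = 2.46 - 1.650·0.176471 = 2.169
Σt over all 5·12 pixels = 43997/425 ≈ 103.5223529
V = pitch²·Σt = 1.41²·43997/425 = 205.813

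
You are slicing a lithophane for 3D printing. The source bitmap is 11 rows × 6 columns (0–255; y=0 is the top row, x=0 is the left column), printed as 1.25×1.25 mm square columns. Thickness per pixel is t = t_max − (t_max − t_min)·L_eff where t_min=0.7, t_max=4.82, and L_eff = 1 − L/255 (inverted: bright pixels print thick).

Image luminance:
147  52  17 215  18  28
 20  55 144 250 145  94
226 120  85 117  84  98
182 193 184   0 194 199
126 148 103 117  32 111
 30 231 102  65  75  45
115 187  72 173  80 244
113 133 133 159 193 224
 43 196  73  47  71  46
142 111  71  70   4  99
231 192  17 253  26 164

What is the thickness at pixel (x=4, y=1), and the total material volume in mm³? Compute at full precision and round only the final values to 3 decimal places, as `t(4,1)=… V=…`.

t(4,1)=3.043 V=267.433

span = t_max - t_min = 4.82 - 0.7 = 4.120
L(4,1) = 145, L_eff = 1 - 145/255 = 0.431373 (inverted)
t(4,1) = 4.82 - 4.120·0.431373 = 3.043
Σt over all 11·6 pixels = 363709/2125 ≈ 171.1571765
V = pitch²·Σt = 1.25²·363709/2125 = 267.433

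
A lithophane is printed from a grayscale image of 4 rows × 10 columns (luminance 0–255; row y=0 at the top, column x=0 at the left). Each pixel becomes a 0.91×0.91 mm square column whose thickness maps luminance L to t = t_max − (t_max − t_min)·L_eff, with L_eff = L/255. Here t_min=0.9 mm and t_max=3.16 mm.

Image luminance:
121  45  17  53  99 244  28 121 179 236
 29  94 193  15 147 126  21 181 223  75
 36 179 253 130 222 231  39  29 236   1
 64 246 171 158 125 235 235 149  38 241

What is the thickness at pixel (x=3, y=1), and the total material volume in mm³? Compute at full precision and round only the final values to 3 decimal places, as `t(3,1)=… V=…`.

t(3,1)=3.027 V=66.031

span = t_max - t_min = 3.16 - 0.9 = 2.260
L(3,1) = 15, L_eff = 15/255 = 0.058824
t(3,1) = 3.16 - 2.260·0.058824 = 3.027
Σt over all 4·10 pixels = 67777/850 ≈ 79.7376471
V = pitch²·Σt = 0.91²·67777/850 = 66.031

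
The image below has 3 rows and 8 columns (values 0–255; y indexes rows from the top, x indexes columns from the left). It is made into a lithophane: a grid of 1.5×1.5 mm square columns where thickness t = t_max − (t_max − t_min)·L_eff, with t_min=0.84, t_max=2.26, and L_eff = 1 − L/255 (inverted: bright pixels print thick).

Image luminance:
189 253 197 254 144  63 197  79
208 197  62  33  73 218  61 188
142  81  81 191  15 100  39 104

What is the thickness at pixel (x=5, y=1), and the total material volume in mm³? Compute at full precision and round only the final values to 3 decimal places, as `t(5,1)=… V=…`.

t(5,1)=2.054 V=85.066

span = t_max - t_min = 2.26 - 0.84 = 1.420
L(5,1) = 218, L_eff = 1 - 218/255 = 0.145098 (inverted)
t(5,1) = 2.26 - 1.420·0.145098 = 2.054
Σt over all 3·8 pixels = 482039/12750 ≈ 37.8069804
V = pitch²·Σt = 1.5²·482039/12750 = 85.066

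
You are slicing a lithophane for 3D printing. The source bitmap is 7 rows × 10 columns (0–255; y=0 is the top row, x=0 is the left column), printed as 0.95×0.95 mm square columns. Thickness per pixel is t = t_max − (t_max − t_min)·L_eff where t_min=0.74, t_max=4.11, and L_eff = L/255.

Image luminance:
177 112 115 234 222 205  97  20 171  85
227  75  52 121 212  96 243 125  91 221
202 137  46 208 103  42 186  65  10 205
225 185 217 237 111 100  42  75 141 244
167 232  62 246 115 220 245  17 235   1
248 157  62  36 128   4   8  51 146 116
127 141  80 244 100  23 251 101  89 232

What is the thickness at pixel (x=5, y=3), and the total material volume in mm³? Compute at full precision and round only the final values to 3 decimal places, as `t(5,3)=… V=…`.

t(5,3)=2.788 V=145.554

span = t_max - t_min = 4.11 - 0.74 = 3.370
L(5,3) = 100, L_eff = 100/255 = 0.392157
t(5,3) = 4.11 - 3.370·0.392157 = 2.788
Σt over all 7·10 pixels = 1028152/6375 ≈ 161.2787451
V = pitch²·Σt = 0.95²·1028152/6375 = 145.554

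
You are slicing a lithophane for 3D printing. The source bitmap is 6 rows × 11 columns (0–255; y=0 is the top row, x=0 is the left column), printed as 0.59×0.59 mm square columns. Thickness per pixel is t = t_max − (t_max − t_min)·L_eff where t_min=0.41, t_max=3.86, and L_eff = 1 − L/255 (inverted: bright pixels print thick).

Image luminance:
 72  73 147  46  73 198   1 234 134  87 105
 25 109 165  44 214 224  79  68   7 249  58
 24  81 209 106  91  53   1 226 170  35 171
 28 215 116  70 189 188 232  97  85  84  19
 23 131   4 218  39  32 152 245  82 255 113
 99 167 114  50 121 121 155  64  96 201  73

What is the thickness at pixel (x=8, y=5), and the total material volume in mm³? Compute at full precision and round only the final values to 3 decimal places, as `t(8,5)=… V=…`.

t(8,5)=1.709 V=44.539

span = t_max - t_min = 3.86 - 0.41 = 3.450
L(8,5) = 96, L_eff = 1 - 96/255 = 0.623529 (inverted)
t(8,5) = 3.86 - 3.450·0.623529 = 1.709
Σt over all 6·11 pixels = 217513/1700 ≈ 127.9488235
V = pitch²·Σt = 0.59²·217513/1700 = 44.539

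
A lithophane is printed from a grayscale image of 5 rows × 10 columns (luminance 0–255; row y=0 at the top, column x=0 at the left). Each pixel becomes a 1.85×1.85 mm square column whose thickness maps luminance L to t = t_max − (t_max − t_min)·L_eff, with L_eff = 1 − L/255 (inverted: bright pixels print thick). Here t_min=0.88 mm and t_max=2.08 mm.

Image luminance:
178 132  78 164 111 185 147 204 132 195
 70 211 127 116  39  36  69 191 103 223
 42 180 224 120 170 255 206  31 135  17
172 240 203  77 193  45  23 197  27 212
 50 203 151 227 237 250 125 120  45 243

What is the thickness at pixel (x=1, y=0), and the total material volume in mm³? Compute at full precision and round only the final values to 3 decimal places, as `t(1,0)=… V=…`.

span = t_max - t_min = 2.08 - 0.88 = 1.200
L(1,0) = 132, L_eff = 1 - 132/255 = 0.482353 (inverted)
t(1,0) = 2.08 - 1.200·0.482353 = 1.501
Σt over all 5·10 pixels = 32962/425 ≈ 77.5576471
V = pitch²·Σt = 1.85²·32962/425 = 265.441

t(1,0)=1.501 V=265.441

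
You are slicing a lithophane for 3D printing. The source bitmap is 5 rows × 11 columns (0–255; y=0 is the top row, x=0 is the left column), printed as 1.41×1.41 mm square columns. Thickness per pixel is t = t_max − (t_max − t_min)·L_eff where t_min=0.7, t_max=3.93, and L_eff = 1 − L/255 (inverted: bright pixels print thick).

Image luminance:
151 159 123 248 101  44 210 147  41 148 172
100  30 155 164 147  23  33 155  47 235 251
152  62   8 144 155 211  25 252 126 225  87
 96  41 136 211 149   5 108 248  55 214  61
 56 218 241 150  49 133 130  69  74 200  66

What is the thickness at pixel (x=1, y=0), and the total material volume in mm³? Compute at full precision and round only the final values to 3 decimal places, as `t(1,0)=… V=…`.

t(1,0)=2.714 V=253.853

span = t_max - t_min = 3.93 - 0.7 = 3.230
L(1,0) = 159, L_eff = 1 - 159/255 = 0.376471 (inverted)
t(1,0) = 3.93 - 3.230·0.376471 = 2.714
Σt over all 5·11 pixels = 127.686
V = pitch²·Σt = 1.41²·127.686 = 253.853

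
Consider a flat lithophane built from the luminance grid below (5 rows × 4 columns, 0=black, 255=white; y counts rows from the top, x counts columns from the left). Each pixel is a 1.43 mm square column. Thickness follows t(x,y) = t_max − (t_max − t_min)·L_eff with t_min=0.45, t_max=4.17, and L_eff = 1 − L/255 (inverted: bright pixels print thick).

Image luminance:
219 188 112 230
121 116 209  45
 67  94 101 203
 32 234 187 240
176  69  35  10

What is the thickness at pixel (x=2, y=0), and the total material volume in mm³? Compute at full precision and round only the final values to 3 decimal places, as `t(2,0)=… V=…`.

t(2,0)=2.084 V=98.591

span = t_max - t_min = 4.17 - 0.45 = 3.720
L(2,0) = 112, L_eff = 1 - 112/255 = 0.560784 (inverted)
t(2,0) = 4.17 - 3.720·0.560784 = 2.084
Σt over all 5·4 pixels = 102453/2125 ≈ 48.2131765
V = pitch²·Σt = 1.43²·102453/2125 = 98.591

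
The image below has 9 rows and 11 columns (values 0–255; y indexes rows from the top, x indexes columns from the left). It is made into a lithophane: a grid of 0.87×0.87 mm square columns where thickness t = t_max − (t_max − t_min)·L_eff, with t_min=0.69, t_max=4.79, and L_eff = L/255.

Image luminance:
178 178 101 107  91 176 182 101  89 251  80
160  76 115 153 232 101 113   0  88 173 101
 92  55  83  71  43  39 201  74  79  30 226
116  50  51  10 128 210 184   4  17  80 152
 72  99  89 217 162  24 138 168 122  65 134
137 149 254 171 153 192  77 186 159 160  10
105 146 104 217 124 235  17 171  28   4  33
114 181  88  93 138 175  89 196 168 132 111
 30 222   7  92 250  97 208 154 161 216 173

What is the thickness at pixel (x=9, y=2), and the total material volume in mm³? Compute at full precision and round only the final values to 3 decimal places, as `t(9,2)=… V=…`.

t(9,2)=4.308 V=212.187

span = t_max - t_min = 4.79 - 0.69 = 4.100
L(9,2) = 30, L_eff = 30/255 = 0.117647
t(9,2) = 4.79 - 4.100·0.117647 = 4.308
Σt over all 9·11 pixels = 285943/1020 ≈ 280.3362745
V = pitch²·Σt = 0.87²·285943/1020 = 212.187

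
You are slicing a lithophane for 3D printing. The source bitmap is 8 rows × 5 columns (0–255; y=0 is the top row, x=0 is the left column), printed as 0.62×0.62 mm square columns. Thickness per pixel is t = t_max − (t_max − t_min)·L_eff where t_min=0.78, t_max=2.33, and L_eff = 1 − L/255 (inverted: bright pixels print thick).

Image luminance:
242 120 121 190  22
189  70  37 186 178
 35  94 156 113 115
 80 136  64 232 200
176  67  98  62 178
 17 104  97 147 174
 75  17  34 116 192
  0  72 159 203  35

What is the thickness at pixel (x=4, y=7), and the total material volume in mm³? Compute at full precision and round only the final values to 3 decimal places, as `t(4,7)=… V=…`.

t(4,7)=0.993 V=22.748

span = t_max - t_min = 2.33 - 0.78 = 1.550
L(4,7) = 35, L_eff = 1 - 35/255 = 0.862745 (inverted)
t(4,7) = 2.33 - 1.550·0.862745 = 0.993
Σt over all 8·5 pixels = 301813/5100 ≈ 59.1790196
V = pitch²·Σt = 0.62²·301813/5100 = 22.748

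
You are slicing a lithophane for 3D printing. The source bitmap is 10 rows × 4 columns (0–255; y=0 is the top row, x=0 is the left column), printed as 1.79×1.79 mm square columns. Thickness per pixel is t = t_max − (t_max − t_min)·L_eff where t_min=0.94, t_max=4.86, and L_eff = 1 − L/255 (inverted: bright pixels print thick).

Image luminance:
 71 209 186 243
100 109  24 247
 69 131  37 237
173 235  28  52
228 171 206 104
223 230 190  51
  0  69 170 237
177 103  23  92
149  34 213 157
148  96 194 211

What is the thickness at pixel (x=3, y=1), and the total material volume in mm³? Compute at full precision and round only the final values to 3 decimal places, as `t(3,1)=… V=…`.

t(3,1)=4.737 V=397.633

span = t_max - t_min = 4.86 - 0.94 = 3.920
L(3,1) = 247, L_eff = 1 - 247/255 = 0.031373 (inverted)
t(3,1) = 4.86 - 3.920·0.031373 = 4.737
Σt over all 10·4 pixels = 46538/375 ≈ 124.1013333
V = pitch²·Σt = 1.79²·46538/375 = 397.633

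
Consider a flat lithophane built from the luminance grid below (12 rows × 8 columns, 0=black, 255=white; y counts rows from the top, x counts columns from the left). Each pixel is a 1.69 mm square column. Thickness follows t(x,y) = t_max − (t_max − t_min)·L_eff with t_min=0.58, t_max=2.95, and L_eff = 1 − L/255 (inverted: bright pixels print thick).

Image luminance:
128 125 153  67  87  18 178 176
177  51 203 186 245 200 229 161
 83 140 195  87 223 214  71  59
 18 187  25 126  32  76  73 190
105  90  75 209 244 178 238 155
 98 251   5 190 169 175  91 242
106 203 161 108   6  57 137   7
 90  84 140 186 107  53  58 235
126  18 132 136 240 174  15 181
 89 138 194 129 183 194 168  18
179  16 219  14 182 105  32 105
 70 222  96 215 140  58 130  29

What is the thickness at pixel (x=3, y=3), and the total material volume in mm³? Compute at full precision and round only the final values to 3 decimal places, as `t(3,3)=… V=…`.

span = t_max - t_min = 2.95 - 0.58 = 2.370
L(3,3) = 126, L_eff = 1 - 126/255 = 0.505882 (inverted)
t(3,3) = 2.95 - 2.370·0.505882 = 1.751
Σt over all 12·8 pixels = 1451537/8500 ≈ 170.7690588
V = pitch²·Σt = 1.69²·1451537/8500 = 487.734

t(3,3)=1.751 V=487.734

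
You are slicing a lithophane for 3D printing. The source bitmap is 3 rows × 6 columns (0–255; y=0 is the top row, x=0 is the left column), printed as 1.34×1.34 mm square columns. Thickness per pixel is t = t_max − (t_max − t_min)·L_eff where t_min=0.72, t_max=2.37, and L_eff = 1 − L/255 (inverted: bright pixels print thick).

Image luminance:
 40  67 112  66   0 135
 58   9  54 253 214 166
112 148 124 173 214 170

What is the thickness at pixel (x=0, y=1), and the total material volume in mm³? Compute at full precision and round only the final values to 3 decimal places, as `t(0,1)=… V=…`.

span = t_max - t_min = 2.37 - 0.72 = 1.650
L(0,1) = 58, L_eff = 1 - 58/255 = 0.772549 (inverted)
t(0,1) = 2.37 - 1.650·0.772549 = 1.095
Σt over all 3·6 pixels = 45297/1700 ≈ 26.6452941
V = pitch²·Σt = 1.34²·45297/1700 = 47.844

t(0,1)=1.095 V=47.844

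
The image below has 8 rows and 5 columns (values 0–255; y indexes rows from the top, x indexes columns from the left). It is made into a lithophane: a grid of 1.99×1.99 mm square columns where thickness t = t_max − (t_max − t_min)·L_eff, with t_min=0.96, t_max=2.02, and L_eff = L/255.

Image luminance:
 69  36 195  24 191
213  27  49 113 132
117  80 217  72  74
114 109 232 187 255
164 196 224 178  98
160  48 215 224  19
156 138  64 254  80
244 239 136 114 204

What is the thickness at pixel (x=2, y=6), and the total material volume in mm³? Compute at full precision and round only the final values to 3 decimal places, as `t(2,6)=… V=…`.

t(2,6)=1.754 V=226.787

span = t_max - t_min = 2.02 - 0.96 = 1.060
L(2,6) = 64, L_eff = 64/255 = 0.250980
t(2,6) = 2.02 - 1.060·0.250980 = 1.754
Σt over all 8·5 pixels = 57.268
V = pitch²·Σt = 1.99²·57.268 = 226.787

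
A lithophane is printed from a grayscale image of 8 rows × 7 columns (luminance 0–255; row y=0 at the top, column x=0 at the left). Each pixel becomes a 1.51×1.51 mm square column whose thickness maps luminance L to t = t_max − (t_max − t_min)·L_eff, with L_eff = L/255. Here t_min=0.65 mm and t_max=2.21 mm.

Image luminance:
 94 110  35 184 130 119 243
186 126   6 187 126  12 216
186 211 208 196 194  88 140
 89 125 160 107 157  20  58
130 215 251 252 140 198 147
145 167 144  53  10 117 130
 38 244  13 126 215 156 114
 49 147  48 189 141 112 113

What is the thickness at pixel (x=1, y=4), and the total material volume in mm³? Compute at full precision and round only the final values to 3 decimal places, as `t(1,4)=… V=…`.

span = t_max - t_min = 2.21 - 0.65 = 1.560
L(1,4) = 215, L_eff = 215/255 = 0.843137
t(1,4) = 2.21 - 1.560·0.843137 = 0.895
Σt over all 8·7 pixels = 165269/2125 ≈ 77.7736471
V = pitch²·Σt = 1.51²·165269/2125 = 177.332

t(1,4)=0.895 V=177.332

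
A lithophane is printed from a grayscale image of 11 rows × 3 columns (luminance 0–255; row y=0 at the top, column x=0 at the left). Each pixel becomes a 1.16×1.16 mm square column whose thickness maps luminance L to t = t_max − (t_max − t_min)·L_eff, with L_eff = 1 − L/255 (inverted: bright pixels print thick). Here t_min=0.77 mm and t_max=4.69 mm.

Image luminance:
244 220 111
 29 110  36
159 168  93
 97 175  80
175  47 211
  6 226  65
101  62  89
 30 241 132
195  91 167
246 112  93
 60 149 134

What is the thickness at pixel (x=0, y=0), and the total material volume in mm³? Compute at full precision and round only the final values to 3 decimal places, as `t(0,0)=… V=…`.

t(0,0)=4.521 V=120.118

span = t_max - t_min = 4.69 - 0.77 = 3.920
L(0,0) = 244, L_eff = 1 - 244/255 = 0.043137 (inverted)
t(0,0) = 4.69 - 3.920·0.043137 = 4.521
Σt over all 11·3 pixels = 2276323/25500 ≈ 89.2675686
V = pitch²·Σt = 1.16²·2276323/25500 = 120.118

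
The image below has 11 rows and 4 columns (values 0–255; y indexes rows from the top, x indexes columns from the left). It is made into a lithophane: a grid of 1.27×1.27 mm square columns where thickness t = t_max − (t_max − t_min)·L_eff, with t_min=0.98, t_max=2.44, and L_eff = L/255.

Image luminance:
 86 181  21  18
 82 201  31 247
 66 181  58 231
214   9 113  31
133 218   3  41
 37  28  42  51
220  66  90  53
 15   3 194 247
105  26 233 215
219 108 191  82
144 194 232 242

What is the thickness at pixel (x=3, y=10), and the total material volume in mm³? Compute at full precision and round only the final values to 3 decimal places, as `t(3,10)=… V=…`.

span = t_max - t_min = 2.44 - 0.98 = 1.460
L(3,10) = 242, L_eff = 242/255 = 0.949020
t(3,10) = 2.44 - 1.460·0.949020 = 1.054
Σt over all 11·4 pixels = 77.576
V = pitch²·Σt = 1.27²·77.576 = 125.122

t(3,10)=1.054 V=125.122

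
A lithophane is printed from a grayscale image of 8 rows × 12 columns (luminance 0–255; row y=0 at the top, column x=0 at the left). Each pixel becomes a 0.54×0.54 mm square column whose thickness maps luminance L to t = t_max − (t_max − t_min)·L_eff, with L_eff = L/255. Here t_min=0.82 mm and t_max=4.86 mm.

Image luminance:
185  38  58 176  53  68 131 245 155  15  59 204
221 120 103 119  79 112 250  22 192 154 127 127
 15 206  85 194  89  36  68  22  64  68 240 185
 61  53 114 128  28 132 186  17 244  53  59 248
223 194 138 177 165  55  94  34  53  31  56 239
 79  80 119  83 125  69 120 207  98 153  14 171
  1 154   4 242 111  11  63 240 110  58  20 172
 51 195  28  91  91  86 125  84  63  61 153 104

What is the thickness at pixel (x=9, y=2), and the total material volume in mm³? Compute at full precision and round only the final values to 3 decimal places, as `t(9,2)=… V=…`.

span = t_max - t_min = 4.86 - 0.82 = 4.040
L(9,2) = 68, L_eff = 68/255 = 0.266667
t(9,2) = 4.86 - 4.040·0.266667 = 3.783
Σt over all 8·12 pixels = 1893317/6375 ≈ 296.9909020
V = pitch²·Σt = 0.54²·1893317/6375 = 86.603

t(9,2)=3.783 V=86.603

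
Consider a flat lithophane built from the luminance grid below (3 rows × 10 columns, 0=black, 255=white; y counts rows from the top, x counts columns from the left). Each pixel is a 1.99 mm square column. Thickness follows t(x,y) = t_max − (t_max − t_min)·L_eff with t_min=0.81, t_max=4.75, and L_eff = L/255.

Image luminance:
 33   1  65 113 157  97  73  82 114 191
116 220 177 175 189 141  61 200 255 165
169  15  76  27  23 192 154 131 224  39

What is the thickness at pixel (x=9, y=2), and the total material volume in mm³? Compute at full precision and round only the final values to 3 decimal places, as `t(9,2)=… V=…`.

span = t_max - t_min = 4.75 - 0.81 = 3.940
L(9,2) = 39, L_eff = 39/255 = 0.152941
t(9,2) = 4.75 - 3.940·0.152941 = 4.147
Σt over all 3·10 pixels = 7286/85 ≈ 85.7176471
V = pitch²·Σt = 1.99²·7286/85 = 339.450

t(9,2)=4.147 V=339.450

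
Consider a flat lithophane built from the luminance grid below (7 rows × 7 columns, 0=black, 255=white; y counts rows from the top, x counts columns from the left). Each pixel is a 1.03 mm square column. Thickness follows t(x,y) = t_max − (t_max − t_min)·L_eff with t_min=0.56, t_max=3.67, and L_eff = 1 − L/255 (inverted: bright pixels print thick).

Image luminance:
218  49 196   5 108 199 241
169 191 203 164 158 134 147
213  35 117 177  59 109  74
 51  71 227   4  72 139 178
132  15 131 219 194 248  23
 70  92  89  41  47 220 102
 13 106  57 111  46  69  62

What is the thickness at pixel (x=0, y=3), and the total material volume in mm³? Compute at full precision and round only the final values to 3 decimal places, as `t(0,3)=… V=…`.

span = t_max - t_min = 3.67 - 0.56 = 3.110
L(0,3) = 51, L_eff = 1 - 51/255 = 0.800000 (inverted)
t(0,3) = 3.67 - 3.110·0.800000 = 1.182
Σt over all 7·7 pixels = 500393/5100 ≈ 98.1162745
V = pitch²·Σt = 1.03²·500393/5100 = 104.092

t(0,3)=1.182 V=104.092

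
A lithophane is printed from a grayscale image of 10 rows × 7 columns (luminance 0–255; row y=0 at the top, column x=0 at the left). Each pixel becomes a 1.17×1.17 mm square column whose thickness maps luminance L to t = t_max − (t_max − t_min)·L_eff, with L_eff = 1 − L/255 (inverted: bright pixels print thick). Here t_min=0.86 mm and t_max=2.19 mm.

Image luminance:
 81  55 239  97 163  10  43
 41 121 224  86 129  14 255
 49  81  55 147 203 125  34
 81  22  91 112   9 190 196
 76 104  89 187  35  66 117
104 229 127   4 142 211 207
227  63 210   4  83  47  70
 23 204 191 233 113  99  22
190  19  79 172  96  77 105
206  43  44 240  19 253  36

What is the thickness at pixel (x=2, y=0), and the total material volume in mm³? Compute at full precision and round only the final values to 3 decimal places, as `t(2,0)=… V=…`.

t(2,0)=2.107 V=138.234

span = t_max - t_min = 2.19 - 0.86 = 1.330
L(2,0) = 239, L_eff = 1 - 239/255 = 0.062745 (inverted)
t(2,0) = 2.19 - 1.330·0.062745 = 2.107
Σt over all 10·7 pixels = 2575027/25500 ≈ 100.9814510
V = pitch²·Σt = 1.17²·2575027/25500 = 138.234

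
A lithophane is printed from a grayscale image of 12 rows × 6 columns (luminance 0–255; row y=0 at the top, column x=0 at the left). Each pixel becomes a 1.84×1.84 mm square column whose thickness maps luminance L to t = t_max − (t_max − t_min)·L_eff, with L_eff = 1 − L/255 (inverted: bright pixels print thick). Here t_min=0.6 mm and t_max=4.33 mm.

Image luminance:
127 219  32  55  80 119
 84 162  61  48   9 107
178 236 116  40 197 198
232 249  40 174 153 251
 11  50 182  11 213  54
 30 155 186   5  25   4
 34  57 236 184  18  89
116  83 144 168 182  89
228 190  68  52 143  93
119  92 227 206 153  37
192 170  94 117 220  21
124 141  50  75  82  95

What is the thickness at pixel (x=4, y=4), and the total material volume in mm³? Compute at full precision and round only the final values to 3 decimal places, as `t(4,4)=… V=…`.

span = t_max - t_min = 4.33 - 0.6 = 3.730
L(4,4) = 213, L_eff = 1 - 213/255 = 0.164706 (inverted)
t(4,4) = 4.33 - 3.730·0.164706 = 3.716
Σt over all 12·6 pixels = 2132693/12750 ≈ 167.2700392
V = pitch²·Σt = 1.84²·2132693/12750 = 566.309

t(4,4)=3.716 V=566.309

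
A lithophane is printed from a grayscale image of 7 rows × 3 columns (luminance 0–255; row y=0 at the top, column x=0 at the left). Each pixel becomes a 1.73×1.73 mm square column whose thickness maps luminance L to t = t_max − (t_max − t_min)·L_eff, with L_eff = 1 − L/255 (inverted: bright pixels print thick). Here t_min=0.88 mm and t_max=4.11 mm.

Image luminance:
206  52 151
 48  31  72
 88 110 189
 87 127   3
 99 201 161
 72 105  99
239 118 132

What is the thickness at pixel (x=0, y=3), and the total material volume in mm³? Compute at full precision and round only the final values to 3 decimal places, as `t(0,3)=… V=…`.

t(0,3)=1.982 V=145.914

span = t_max - t_min = 4.11 - 0.88 = 3.230
L(0,3) = 87, L_eff = 1 - 87/255 = 0.658824 (inverted)
t(0,3) = 4.11 - 3.230·0.658824 = 1.982
Σt over all 7·3 pixels = 7313/150 ≈ 48.7533333
V = pitch²·Σt = 1.73²·7313/150 = 145.914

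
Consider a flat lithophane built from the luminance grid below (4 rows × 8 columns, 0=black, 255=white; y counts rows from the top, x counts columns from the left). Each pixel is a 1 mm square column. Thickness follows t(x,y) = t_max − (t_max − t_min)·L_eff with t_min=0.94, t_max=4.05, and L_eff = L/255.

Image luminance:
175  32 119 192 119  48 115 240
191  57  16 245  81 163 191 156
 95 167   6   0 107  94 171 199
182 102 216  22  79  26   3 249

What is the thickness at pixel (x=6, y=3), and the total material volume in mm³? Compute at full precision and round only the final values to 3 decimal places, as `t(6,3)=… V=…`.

span = t_max - t_min = 4.05 - 0.94 = 3.110
L(6,3) = 3, L_eff = 3/255 = 0.011765
t(6,3) = 4.05 - 3.110·0.011765 = 4.013
Σt over all 4·8 pixels = 350827/4250 ≈ 82.5475294
V = pitch²·Σt = 1²·350827/4250 = 82.548

t(6,3)=4.013 V=82.548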